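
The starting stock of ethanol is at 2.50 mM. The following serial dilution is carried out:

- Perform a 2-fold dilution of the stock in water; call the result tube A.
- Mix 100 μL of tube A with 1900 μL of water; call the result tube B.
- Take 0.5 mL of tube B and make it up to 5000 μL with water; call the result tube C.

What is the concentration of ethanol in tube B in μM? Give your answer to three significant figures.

62.5 μM

Step 1: 2-fold → factor 2
Step 2: 100 μL + 1900 μL = 2000 μL total → factor 2000/100 = 20
Dilution factor through tube B = 2 × 20 = 40
[tube B] = 2.50 mM / 40 = 0.06250 mM = 62.5 μM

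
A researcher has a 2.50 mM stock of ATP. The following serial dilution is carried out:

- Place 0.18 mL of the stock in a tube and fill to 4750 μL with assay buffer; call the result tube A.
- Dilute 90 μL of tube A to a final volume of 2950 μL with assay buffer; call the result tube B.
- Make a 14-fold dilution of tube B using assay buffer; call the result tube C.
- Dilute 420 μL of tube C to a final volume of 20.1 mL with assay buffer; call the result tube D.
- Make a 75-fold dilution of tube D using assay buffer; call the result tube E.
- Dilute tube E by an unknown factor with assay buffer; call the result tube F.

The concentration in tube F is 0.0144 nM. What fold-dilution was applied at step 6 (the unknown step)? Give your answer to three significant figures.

Step 1: 0.18 mL brought to 4750 μL → factor 4.75/0.18 = 26.389
Step 2: 90 μL brought to 2950 μL → factor 2950/90 = 32.778
Step 3: 14-fold → factor 14
Step 4: 420 μL brought to 20.1 mL → factor 20100/420 = 47.857
Step 5: 75-fold → factor 75
Step 6: unknown factor x
Product of known-step factors = 4.3465 × 10^7
Overall factor = 2.50 mM / (0.0144 nM) = 1.7361 × 10^8
x = 1.7361 × 10^8 / 4.3465 × 10^7 = 3.99

3.99-fold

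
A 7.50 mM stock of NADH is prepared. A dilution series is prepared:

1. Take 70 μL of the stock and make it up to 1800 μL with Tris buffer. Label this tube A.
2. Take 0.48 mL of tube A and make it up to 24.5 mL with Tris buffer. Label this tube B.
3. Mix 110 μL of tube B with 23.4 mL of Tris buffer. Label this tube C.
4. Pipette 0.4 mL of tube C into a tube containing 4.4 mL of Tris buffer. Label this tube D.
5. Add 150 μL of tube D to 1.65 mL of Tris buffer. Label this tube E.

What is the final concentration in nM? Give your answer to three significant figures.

Step 1: 70 μL brought to 1800 μL → factor 1800/70 = 25.714
Step 2: 0.48 mL brought to 24.5 mL → factor 24.5/0.48 = 51.042
Step 3: 110 μL + 23.4 mL = 23510 μL total → factor 23510/110 = 213.73
Step 4: 0.4 mL + 4.4 mL = 4.8 mL total → factor 4.8/0.4 = 12
Step 5: 150 μL + 1.65 mL = 1800 μL total → factor 1800/150 = 12
Overall dilution factor = 25.714 × 51.042 × 213.73 × 12 × 12 = 4.0394 × 10^7
Final = 7.50 mM / 4.0394 × 10^7 = 1.857 × 10^-7 mM = 0.186 nM

0.186 nM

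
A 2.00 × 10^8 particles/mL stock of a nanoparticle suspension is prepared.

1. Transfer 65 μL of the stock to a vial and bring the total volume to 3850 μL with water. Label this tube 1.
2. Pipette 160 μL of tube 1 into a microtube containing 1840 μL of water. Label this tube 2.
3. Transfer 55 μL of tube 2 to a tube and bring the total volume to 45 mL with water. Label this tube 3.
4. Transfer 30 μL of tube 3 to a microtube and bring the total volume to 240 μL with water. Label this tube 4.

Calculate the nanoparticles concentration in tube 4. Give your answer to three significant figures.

41.3 particles/mL

Step 1: 65 μL brought to 3850 μL → factor 3850/65 = 59.231
Step 2: 160 μL + 1840 μL = 2000 μL total → factor 2000/160 = 12.5
Step 3: 55 μL brought to 45 mL → factor 45000/55 = 818.18
Step 4: 30 μL brought to 240 μL → factor 240/30 = 8
Dilution factor through tube 4 = 59.231 × 12.5 × 818.18 × 8 = 4.8462 × 10^6
[tube 4] = 2.00 × 10^8 particles/mL / 4.8462 × 10^6 = 41.3 particles/mL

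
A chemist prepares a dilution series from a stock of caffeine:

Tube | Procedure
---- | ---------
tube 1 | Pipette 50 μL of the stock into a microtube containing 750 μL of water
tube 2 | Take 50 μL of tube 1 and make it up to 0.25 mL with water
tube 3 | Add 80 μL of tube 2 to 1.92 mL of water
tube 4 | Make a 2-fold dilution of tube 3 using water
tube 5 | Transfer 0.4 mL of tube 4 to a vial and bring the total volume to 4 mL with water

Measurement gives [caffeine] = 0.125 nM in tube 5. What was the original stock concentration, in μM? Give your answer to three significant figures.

Step 1: 50 μL + 750 μL = 800 μL total → factor 800/50 = 16
Step 2: 50 μL brought to 0.25 mL → factor 250/50 = 5
Step 3: 80 μL + 1.92 mL = 2000 μL total → factor 2000/80 = 25
Step 4: 2-fold → factor 2
Step 5: 0.4 mL brought to 4 mL → factor 4/0.4 = 10
Overall dilution factor = 16 × 5 × 25 × 2 × 10 = 40000
Stock = 0.125 nM × 40000 = 5000 nM = 5.00 μM

5.00 μM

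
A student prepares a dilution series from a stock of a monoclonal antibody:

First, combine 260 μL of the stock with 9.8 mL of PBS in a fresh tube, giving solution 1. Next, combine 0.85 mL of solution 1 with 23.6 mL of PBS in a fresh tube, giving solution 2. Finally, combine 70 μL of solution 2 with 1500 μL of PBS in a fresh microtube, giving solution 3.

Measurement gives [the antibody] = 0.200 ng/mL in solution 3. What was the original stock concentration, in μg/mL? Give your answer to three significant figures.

Step 1: 260 μL + 9.8 mL = 10060 μL total → factor 10060/260 = 38.692
Step 2: 0.85 mL + 23.6 mL = 24.45 mL total → factor 24.45/0.85 = 28.765
Step 3: 70 μL + 1500 μL = 1570 μL total → factor 1570/70 = 22.429
Overall dilution factor = 38.692 × 28.765 × 22.429 = 24962
Stock = 0.200 ng/mL × 24962 = 4992 ng/mL = 4.99 μg/mL

4.99 μg/mL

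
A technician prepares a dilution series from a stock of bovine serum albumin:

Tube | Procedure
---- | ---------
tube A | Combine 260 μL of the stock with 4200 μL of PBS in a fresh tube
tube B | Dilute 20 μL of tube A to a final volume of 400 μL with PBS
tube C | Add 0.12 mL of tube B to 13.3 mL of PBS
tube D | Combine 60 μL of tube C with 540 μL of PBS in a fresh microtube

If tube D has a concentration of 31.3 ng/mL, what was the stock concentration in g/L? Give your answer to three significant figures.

Step 1: 260 μL + 4200 μL = 4460 μL total → factor 4460/260 = 17.154
Step 2: 20 μL brought to 400 μL → factor 400/20 = 20
Step 3: 0.12 mL + 13.3 mL = 13.42 mL total → factor 13.42/0.12 = 111.83
Step 4: 60 μL + 540 μL = 600 μL total → factor 600/60 = 10
Overall dilution factor = 17.154 × 20 × 111.83 × 10 = 3.8367 × 10^5
Stock = 31.3 ng/mL × 3.8367 × 10^5 = 1.201 × 10^7 ng/mL = 12.0 g/L

12.0 g/L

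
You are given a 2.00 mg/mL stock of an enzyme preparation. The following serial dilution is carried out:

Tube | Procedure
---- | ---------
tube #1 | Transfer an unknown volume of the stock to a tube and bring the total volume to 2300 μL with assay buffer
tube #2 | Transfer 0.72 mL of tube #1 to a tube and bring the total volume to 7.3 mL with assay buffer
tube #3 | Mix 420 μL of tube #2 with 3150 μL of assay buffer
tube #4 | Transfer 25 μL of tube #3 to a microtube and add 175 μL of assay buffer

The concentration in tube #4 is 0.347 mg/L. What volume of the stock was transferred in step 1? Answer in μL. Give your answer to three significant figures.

Step 1: v brought to 2300 μL → factor = 2300 μL/v
Step 2: 0.72 mL brought to 7.3 mL → factor 7.3/0.72 = 10.139
Step 3: 420 μL + 3150 μL = 3570 μL total → factor 3570/420 = 8.5
Step 4: 25 μL + 175 μL = 200 μL total → factor 200/25 = 8
Product of known-step factors = 689.44
Overall factor = 2.00 mg/mL / (0.347 mg/L) = 5763.7
Step-1 factor = 5763.7 / 689.44 = 8.3599
v = 2300 μL / 8.3599 = 275 μL

275 μL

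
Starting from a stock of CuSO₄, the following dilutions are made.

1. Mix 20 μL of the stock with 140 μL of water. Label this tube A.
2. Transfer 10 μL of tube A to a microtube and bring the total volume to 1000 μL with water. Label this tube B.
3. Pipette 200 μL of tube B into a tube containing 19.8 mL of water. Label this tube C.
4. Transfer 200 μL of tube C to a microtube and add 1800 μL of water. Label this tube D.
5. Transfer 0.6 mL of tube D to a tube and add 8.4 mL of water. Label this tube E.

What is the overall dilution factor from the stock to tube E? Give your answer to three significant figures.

1.20 × 10^7

Step 1: 20 μL + 140 μL = 160 μL total → factor 160/20 = 8
Step 2: 10 μL brought to 1000 μL → factor 1000/10 = 100
Step 3: 200 μL + 19.8 mL = 20000 μL total → factor 20000/200 = 100
Step 4: 200 μL + 1800 μL = 2000 μL total → factor 2000/200 = 10
Step 5: 0.6 mL + 8.4 mL = 9 mL total → factor 9/0.6 = 15
Overall dilution factor = 8 × 100 × 100 × 10 × 15 = 1.2 × 10^7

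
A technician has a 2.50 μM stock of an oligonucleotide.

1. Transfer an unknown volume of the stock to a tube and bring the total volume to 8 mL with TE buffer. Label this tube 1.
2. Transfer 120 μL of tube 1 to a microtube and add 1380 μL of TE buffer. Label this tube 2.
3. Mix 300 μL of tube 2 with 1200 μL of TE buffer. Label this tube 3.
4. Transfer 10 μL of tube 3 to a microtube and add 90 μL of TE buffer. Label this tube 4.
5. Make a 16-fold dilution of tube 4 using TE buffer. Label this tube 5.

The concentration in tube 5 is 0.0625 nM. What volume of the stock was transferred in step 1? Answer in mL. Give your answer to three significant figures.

2.00 mL

Step 1: v brought to 8 mL → factor = 8 mL/v
Step 2: 120 μL + 1380 μL = 1500 μL total → factor 1500/120 = 12.5
Step 3: 300 μL + 1200 μL = 1500 μL total → factor 1500/300 = 5
Step 4: 10 μL + 90 μL = 100 μL total → factor 100/10 = 10
Step 5: 16-fold → factor 16
Product of known-step factors = 10000
Overall factor = 2.50 μM / (0.0625 nM) = 40000
Step-1 factor = 40000 / 10000 = 4
v = 8 mL / 4 = 2.00 mL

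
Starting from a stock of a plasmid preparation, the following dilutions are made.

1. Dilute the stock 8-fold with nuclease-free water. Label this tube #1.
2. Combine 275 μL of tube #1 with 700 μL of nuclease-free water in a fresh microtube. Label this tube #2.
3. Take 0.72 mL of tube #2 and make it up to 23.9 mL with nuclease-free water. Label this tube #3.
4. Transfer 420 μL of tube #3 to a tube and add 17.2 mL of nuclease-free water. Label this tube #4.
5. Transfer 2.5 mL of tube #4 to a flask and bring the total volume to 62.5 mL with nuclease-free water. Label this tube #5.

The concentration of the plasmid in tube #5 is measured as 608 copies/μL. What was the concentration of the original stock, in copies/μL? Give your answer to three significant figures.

6.00 × 10^8 copies/μL

Step 1: 8-fold → factor 8
Step 2: 275 μL + 700 μL = 975 μL total → factor 975/275 = 3.5455
Step 3: 0.72 mL brought to 23.9 mL → factor 23.9/0.72 = 33.194
Step 4: 420 μL + 17.2 mL = 17620 μL total → factor 17620/420 = 41.952
Step 5: 2.5 mL brought to 62.5 mL → factor 62.5/2.5 = 25
Overall dilution factor = 8 × 3.5455 × 33.194 × 41.952 × 25 = 9.8747 × 10^5
Stock = 608 copies/μL × 9.8747 × 10^5 = 6.00 × 10^8 copies/μL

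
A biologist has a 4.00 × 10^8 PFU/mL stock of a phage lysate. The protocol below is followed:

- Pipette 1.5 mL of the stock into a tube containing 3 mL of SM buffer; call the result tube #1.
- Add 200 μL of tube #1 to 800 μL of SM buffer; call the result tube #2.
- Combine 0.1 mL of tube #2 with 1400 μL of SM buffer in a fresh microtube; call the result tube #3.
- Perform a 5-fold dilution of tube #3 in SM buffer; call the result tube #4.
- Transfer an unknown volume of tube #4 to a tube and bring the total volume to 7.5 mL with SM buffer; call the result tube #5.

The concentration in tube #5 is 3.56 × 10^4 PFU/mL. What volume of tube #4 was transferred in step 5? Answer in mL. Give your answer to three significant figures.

0.751 mL

Step 1: 1.5 mL + 3 mL = 4.5 mL total → factor 4.5/1.5 = 3
Step 2: 200 μL + 800 μL = 1000 μL total → factor 1000/200 = 5
Step 3: 0.1 mL + 1400 μL = 1.5 mL total → factor 1.5/0.1 = 15
Step 4: 5-fold → factor 5
Step 5: v brought to 7.5 mL → factor = 7.5 mL/v
Product of known-step factors = 1125
Overall factor = 4.00 × 10^8 PFU/mL / (3.56 × 10^4 PFU/mL) = 11236
Step-5 factor = 11236 / 1125 = 9.9875
v = 7.5 mL / 9.9875 = 0.751 mL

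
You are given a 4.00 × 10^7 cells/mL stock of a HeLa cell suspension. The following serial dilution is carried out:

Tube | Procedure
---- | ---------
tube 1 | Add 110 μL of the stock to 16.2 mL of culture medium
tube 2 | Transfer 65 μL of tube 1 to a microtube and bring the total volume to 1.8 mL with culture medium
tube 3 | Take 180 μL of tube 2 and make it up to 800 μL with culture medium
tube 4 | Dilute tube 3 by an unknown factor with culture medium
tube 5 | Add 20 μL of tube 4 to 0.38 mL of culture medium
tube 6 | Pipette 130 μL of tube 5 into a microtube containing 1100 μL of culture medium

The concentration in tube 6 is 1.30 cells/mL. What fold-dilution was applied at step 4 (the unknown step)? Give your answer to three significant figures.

Step 1: 110 μL + 16.2 mL = 16310 μL total → factor 16310/110 = 148.27
Step 2: 65 μL brought to 1.8 mL → factor 1800/65 = 27.692
Step 3: 180 μL brought to 800 μL → factor 800/180 = 4.4444
Step 4: unknown factor x
Step 5: 20 μL + 0.38 mL = 400 μL total → factor 400/20 = 20
Step 6: 130 μL + 1100 μL = 1230 μL total → factor 1230/130 = 9.4615
Product of known-step factors = 3.4533 × 10^6
Overall factor = 4.00 × 10^7 cells/mL / (1.30 cells/mL) = 3.0769 × 10^7
x = 3.0769 × 10^7 / 3.4533 × 10^6 = 8.91

8.91-fold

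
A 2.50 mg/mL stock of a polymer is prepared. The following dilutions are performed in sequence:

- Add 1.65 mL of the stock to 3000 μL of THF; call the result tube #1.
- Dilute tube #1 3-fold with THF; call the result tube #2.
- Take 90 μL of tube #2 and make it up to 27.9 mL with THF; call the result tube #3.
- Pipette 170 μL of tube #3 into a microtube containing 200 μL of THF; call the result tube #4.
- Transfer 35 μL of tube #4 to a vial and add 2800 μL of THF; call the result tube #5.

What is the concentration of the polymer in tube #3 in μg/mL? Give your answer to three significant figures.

Step 1: 1.65 mL + 3000 μL = 4.65 mL total → factor 4.65/1.65 = 2.8182
Step 2: 3-fold → factor 3
Step 3: 90 μL brought to 27.9 mL → factor 27900/90 = 310
Dilution factor through tube #3 = 2.8182 × 3 × 310 = 2620.9
[tube #3] = 2.50 mg/mL / 2620.9 = 0.0009539 mg/mL = 0.954 μg/mL

0.954 μg/mL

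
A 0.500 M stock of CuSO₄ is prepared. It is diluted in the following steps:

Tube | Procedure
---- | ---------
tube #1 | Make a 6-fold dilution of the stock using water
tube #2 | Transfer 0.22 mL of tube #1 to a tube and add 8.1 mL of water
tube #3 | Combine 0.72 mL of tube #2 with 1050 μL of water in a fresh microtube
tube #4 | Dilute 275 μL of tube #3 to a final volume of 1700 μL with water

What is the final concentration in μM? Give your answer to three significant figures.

145 μM

Step 1: 6-fold → factor 6
Step 2: 0.22 mL + 8.1 mL = 8.32 mL total → factor 8.32/0.22 = 37.818
Step 3: 0.72 mL + 1050 μL = 1.77 mL total → factor 1.77/0.72 = 2.4583
Step 4: 275 μL brought to 1700 μL → factor 1700/275 = 6.1818
Overall dilution factor = 6 × 37.818 × 2.4583 × 6.1818 = 3448.3
Final = 0.500 M / 3448.3 = 0.0001450 M = 145 μM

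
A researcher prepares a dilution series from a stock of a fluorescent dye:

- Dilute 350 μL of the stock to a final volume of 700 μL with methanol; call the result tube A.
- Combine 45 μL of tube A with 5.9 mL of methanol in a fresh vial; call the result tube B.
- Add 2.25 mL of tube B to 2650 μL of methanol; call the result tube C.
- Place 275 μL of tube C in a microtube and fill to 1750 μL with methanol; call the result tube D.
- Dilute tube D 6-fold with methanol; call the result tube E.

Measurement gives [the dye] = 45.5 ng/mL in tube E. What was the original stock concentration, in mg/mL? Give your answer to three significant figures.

1.00 mg/mL

Step 1: 350 μL brought to 700 μL → factor 700/350 = 2
Step 2: 45 μL + 5.9 mL = 5945 μL total → factor 5945/45 = 132.11
Step 3: 2.25 mL + 2650 μL = 4.9 mL total → factor 4.9/2.25 = 2.1778
Step 4: 275 μL brought to 1750 μL → factor 1750/275 = 6.3636
Step 5: 6-fold → factor 6
Overall dilution factor = 2 × 132.11 × 2.1778 × 6.3636 × 6 = 21970
Stock = 45.5 ng/mL × 21970 = 9.997 × 10^5 ng/mL = 1.00 mg/mL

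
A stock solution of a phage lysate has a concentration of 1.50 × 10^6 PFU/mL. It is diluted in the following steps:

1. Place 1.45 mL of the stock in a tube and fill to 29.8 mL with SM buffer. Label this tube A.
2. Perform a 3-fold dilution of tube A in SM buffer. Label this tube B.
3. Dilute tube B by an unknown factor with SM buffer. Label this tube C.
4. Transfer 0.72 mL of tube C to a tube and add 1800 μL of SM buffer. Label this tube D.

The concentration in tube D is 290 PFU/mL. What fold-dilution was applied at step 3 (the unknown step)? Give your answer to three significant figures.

Step 1: 1.45 mL brought to 29.8 mL → factor 29.8/1.45 = 20.552
Step 2: 3-fold → factor 3
Step 3: unknown factor x
Step 4: 0.72 mL + 1800 μL = 2.52 mL total → factor 2.52/0.72 = 3.5
Product of known-step factors = 215.79
Overall factor = 1.50 × 10^6 PFU/mL / (290 PFU/mL) = 5172.4
x = 5172.4 / 215.79 = 24.0

24.0-fold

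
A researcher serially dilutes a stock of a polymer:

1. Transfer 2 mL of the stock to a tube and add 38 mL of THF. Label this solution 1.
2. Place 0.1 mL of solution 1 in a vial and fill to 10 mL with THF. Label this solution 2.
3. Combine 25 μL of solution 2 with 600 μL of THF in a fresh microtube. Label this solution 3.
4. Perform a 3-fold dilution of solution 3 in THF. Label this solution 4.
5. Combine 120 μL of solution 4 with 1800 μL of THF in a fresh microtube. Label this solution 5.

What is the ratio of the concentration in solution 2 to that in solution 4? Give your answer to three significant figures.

Step 1: 2 mL + 38 mL = 40 mL total → factor 40/2 = 20
Step 2: 0.1 mL brought to 10 mL → factor 10/0.1 = 100
Step 3: 25 μL + 600 μL = 625 μL total → factor 625/25 = 25
Step 4: 3-fold → factor 3
Dilution factor to solution 2 = 2000; to solution 4 = 1.5 × 10^5
[solution 2]/[solution 4] = (factor to solution 4)/(factor to solution 2) = 1.5 × 10^5/2000 = 75.0

75.0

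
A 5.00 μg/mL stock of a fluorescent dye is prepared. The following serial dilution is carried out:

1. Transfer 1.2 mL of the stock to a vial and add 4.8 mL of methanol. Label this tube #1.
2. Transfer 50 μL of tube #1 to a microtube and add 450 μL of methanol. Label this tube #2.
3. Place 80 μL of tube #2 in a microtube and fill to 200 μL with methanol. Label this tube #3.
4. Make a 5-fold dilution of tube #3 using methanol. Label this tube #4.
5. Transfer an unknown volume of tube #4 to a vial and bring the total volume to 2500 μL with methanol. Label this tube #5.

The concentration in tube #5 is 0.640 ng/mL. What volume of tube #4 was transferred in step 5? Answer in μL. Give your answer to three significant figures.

200 μL

Step 1: 1.2 mL + 4.8 mL = 6 mL total → factor 6/1.2 = 5
Step 2: 50 μL + 450 μL = 500 μL total → factor 500/50 = 10
Step 3: 80 μL brought to 200 μL → factor 200/80 = 2.5
Step 4: 5-fold → factor 5
Step 5: v brought to 2500 μL → factor = 2500 μL/v
Product of known-step factors = 625
Overall factor = 5.00 μg/mL / (0.640 ng/mL) = 7812.5
Step-5 factor = 7812.5 / 625 = 12.5
v = 2500 μL / 12.5 = 200 μL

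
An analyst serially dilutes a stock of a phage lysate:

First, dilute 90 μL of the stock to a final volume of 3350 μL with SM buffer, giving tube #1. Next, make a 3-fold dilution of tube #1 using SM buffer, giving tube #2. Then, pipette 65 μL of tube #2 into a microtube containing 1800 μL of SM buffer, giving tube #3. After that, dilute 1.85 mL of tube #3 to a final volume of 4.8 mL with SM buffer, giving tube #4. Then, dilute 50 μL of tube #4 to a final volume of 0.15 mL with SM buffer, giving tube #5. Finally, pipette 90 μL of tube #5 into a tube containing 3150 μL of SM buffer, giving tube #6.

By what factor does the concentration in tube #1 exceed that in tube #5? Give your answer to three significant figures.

670

Step 1: 90 μL brought to 3350 μL → factor 3350/90 = 37.222
Step 2: 3-fold → factor 3
Step 3: 65 μL + 1800 μL = 1865 μL total → factor 1865/65 = 28.692
Step 4: 1.85 mL brought to 4.8 mL → factor 4.8/1.85 = 2.5946
Step 5: 50 μL brought to 0.15 mL → factor 150/50 = 3
Dilution factor to tube #1 = 37.222; to tube #5 = 24939
[tube #1]/[tube #5] = (factor to tube #5)/(factor to tube #1) = 24939/37.222 = 670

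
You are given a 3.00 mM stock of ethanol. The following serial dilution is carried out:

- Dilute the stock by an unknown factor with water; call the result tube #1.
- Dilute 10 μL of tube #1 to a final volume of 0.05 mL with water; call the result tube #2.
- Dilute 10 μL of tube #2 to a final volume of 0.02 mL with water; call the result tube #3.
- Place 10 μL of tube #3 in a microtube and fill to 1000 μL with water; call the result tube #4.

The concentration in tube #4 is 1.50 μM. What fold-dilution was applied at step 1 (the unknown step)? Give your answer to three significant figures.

Step 1: unknown factor x
Step 2: 10 μL brought to 0.05 mL → factor 50/10 = 5
Step 3: 10 μL brought to 0.02 mL → factor 20/10 = 2
Step 4: 10 μL brought to 1000 μL → factor 1000/10 = 100
Product of known-step factors = 1000
Overall factor = 3.00 mM / (1.50 μM) = 2000
x = 2000 / 1000 = 2.00

2.00-fold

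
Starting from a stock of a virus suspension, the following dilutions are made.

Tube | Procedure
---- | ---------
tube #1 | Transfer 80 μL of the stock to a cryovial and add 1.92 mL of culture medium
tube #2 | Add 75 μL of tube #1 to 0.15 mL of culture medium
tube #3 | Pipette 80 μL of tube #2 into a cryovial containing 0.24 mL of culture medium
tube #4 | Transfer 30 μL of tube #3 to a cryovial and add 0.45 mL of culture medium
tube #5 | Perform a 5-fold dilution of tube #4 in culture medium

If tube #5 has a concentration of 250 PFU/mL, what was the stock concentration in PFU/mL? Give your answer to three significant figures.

Step 1: 80 μL + 1.92 mL = 2000 μL total → factor 2000/80 = 25
Step 2: 75 μL + 0.15 mL = 225 μL total → factor 225/75 = 3
Step 3: 80 μL + 0.24 mL = 320 μL total → factor 320/80 = 4
Step 4: 30 μL + 0.45 mL = 480 μL total → factor 480/30 = 16
Step 5: 5-fold → factor 5
Overall dilution factor = 25 × 3 × 4 × 16 × 5 = 24000
Stock = 250 PFU/mL × 24000 = 6.00 × 10^6 PFU/mL

6.00 × 10^6 PFU/mL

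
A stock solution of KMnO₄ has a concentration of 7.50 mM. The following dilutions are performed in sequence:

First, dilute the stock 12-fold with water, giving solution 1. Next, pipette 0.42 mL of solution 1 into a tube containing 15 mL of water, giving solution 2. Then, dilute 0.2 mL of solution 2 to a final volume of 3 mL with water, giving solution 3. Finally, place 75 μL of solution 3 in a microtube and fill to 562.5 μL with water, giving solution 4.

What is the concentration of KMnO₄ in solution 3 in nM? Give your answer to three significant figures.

Step 1: 12-fold → factor 12
Step 2: 0.42 mL + 15 mL = 15.42 mL total → factor 15.42/0.42 = 36.714
Step 3: 0.2 mL brought to 3 mL → factor 3/0.2 = 15
Dilution factor through solution 3 = 12 × 36.714 × 15 = 6608.6
[solution 3] = 7.50 mM / 6608.6 = 0.001135 mM = 1.13 × 10^3 nM

1.13 × 10^3 nM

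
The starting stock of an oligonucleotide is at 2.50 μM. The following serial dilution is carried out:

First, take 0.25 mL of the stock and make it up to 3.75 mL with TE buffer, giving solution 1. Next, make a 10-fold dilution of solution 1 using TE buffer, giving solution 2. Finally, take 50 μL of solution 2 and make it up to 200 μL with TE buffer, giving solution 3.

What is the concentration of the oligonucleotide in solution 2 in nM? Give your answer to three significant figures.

16.7 nM

Step 1: 0.25 mL brought to 3.75 mL → factor 3.75/0.25 = 15
Step 2: 10-fold → factor 10
Dilution factor through solution 2 = 15 × 10 = 150
[solution 2] = 2.50 μM / 150 = 0.01667 μM = 16.7 nM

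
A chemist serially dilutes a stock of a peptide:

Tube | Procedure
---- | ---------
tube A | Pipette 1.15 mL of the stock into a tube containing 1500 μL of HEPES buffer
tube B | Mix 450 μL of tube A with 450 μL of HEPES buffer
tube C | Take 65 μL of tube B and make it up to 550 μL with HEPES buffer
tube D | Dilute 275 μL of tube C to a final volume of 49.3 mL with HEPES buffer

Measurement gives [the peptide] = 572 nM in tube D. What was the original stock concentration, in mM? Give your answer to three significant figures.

Step 1: 1.15 mL + 1500 μL = 2.65 mL total → factor 2.65/1.15 = 2.3043
Step 2: 450 μL + 450 μL = 900 μL total → factor 900/450 = 2
Step 3: 65 μL brought to 550 μL → factor 550/65 = 8.4615
Step 4: 275 μL brought to 49.3 mL → factor 49300/275 = 179.27
Overall dilution factor = 2.3043 × 2 × 8.4615 × 179.27 = 6991
Stock = 572 nM × 6991 = 3.999 × 10^6 nM = 4.00 mM

4.00 mM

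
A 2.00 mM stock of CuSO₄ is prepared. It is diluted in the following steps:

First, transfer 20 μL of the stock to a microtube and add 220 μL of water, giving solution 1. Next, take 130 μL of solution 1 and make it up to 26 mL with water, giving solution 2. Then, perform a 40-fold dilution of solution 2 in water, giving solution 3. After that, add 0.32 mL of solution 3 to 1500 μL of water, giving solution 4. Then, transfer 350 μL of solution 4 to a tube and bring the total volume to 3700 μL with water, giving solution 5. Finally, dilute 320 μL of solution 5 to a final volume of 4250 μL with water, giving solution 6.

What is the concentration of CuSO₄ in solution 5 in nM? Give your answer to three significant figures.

0.347 nM

Step 1: 20 μL + 220 μL = 240 μL total → factor 240/20 = 12
Step 2: 130 μL brought to 26 mL → factor 26000/130 = 200
Step 3: 40-fold → factor 40
Step 4: 0.32 mL + 1500 μL = 1.82 mL total → factor 1.82/0.32 = 5.6875
Step 5: 350 μL brought to 3700 μL → factor 3700/350 = 10.571
Dilution factor through solution 5 = 12 × 200 × 40 × 5.6875 × 10.571 = 5.772 × 10^6
[solution 5] = 2.00 mM / 5.772 × 10^6 = 3.465 × 10^-7 mM = 0.347 nM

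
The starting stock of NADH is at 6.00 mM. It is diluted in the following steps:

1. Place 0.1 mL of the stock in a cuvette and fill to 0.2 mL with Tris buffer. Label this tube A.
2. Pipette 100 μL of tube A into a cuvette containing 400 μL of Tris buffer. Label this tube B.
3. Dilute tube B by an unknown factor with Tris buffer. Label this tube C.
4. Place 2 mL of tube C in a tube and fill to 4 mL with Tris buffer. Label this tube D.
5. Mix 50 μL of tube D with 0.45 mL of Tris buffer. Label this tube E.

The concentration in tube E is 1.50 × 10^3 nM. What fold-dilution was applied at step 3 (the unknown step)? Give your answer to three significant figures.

20.0-fold

Step 1: 0.1 mL brought to 0.2 mL → factor 0.2/0.1 = 2
Step 2: 100 μL + 400 μL = 500 μL total → factor 500/100 = 5
Step 3: unknown factor x
Step 4: 2 mL brought to 4 mL → factor 4/2 = 2
Step 5: 50 μL + 0.45 mL = 500 μL total → factor 500/50 = 10
Product of known-step factors = 200
Overall factor = 6.00 mM / (1.50 × 10^3 nM) = 4000
x = 4000 / 200 = 20.0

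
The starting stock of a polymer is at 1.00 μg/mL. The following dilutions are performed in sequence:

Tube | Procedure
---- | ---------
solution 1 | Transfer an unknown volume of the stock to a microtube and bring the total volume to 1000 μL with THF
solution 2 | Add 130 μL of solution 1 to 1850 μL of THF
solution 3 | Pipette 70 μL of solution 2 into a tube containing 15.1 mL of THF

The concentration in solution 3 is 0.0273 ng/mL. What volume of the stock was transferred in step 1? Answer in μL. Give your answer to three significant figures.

90.1 μL

Step 1: v brought to 1000 μL → factor = 1000 μL/v
Step 2: 130 μL + 1850 μL = 1980 μL total → factor 1980/130 = 15.231
Step 3: 70 μL + 15.1 mL = 15170 μL total → factor 15170/70 = 216.71
Product of known-step factors = 3300.7
Overall factor = 1.00 μg/mL / (0.0273 ng/mL) = 36630
Step-1 factor = 36630 / 3300.7 = 11.098
v = 1000 μL / 11.098 = 90.1 μL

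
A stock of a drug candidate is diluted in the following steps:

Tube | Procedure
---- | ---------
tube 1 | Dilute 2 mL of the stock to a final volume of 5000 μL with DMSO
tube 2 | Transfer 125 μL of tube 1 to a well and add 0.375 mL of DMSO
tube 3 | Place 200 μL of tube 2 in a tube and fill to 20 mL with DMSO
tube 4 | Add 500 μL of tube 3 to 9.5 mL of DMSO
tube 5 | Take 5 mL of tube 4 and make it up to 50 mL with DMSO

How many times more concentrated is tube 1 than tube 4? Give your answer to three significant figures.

8.00 × 10^3

Step 1: 2 mL brought to 5000 μL → factor 5/2 = 2.5
Step 2: 125 μL + 0.375 mL = 500 μL total → factor 500/125 = 4
Step 3: 200 μL brought to 20 mL → factor 20000/200 = 100
Step 4: 500 μL + 9.5 mL = 10000 μL total → factor 10000/500 = 20
Dilution factor to tube 1 = 2.5; to tube 4 = 20000
[tube 1]/[tube 4] = (factor to tube 4)/(factor to tube 1) = 20000/2.5 = 8.00 × 10^3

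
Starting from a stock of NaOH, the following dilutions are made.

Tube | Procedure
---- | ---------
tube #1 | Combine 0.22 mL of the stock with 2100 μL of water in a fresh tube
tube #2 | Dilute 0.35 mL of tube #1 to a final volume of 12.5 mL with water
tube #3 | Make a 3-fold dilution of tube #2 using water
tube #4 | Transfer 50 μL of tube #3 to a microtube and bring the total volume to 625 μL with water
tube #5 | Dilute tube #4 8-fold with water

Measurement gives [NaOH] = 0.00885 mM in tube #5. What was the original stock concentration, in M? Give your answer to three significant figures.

1.00 M

Step 1: 0.22 mL + 2100 μL = 2.32 mL total → factor 2.32/0.22 = 10.545
Step 2: 0.35 mL brought to 12.5 mL → factor 12.5/0.35 = 35.714
Step 3: 3-fold → factor 3
Step 4: 50 μL brought to 625 μL → factor 625/50 = 12.5
Step 5: 8-fold → factor 8
Overall dilution factor = 10.545 × 35.714 × 3 × 12.5 × 8 = 1.1299 × 10^5
Stock = 0.00885 mM × 1.1299 × 10^5 = 999.9 mM = 1.00 M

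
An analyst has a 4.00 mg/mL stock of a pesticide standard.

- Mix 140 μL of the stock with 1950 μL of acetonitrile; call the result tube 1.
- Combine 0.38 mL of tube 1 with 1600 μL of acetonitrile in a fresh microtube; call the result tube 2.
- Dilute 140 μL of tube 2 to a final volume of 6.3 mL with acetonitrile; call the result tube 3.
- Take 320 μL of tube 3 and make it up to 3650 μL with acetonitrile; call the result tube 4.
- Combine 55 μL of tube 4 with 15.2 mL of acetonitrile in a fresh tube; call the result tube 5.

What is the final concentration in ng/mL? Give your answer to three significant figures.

Step 1: 140 μL + 1950 μL = 2090 μL total → factor 2090/140 = 14.929
Step 2: 0.38 mL + 1600 μL = 1.98 mL total → factor 1.98/0.38 = 5.2105
Step 3: 140 μL brought to 6.3 mL → factor 6300/140 = 45
Step 4: 320 μL brought to 3650 μL → factor 3650/320 = 11.406
Step 5: 55 μL + 15.2 mL = 15255 μL total → factor 15255/55 = 277.36
Overall dilution factor = 14.929 × 5.2105 × 45 × 11.406 × 277.36 = 1.1074 × 10^7
Final = 4.00 mg/mL / 1.1074 × 10^7 = 3.612 × 10^-7 mg/mL = 0.361 ng/mL

0.361 ng/mL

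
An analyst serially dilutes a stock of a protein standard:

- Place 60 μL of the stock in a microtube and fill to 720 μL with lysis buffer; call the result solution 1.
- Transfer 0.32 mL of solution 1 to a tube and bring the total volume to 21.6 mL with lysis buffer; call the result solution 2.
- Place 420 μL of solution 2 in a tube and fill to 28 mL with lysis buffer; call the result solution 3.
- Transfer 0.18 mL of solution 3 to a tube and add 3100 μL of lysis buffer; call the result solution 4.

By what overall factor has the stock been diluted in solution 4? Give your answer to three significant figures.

Step 1: 60 μL brought to 720 μL → factor 720/60 = 12
Step 2: 0.32 mL brought to 21.6 mL → factor 21.6/0.32 = 67.5
Step 3: 420 μL brought to 28 mL → factor 28000/420 = 66.667
Step 4: 0.18 mL + 3100 μL = 3.28 mL total → factor 3.28/0.18 = 18.222
Overall dilution factor = 12 × 67.5 × 66.667 × 18.222 = 9.84 × 10^5

9.84 × 10^5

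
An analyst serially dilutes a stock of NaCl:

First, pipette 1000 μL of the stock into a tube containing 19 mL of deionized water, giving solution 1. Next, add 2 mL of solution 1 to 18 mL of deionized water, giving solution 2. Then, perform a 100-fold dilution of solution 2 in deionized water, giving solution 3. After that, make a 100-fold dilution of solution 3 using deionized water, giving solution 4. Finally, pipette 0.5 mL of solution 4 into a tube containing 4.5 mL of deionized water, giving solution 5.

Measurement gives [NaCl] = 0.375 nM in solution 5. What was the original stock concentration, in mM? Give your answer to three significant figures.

7.50 mM

Step 1: 1000 μL + 19 mL = 20000 μL total → factor 20000/1000 = 20
Step 2: 2 mL + 18 mL = 20 mL total → factor 20/2 = 10
Step 3: 100-fold → factor 100
Step 4: 100-fold → factor 100
Step 5: 0.5 mL + 4.5 mL = 5 mL total → factor 5/0.5 = 10
Overall dilution factor = 20 × 10 × 100 × 100 × 10 = 2 × 10^7
Stock = 0.375 nM × 2 × 10^7 = 7.500 × 10^6 nM = 7.50 mM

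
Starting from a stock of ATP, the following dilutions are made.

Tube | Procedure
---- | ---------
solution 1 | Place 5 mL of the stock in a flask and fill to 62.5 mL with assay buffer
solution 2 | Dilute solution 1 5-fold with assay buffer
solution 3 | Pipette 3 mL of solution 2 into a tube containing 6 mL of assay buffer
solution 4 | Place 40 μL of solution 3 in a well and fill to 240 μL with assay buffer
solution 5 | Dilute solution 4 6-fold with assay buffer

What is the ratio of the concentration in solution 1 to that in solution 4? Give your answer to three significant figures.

90.0

Step 1: 5 mL brought to 62.5 mL → factor 62.5/5 = 12.5
Step 2: 5-fold → factor 5
Step 3: 3 mL + 6 mL = 9 mL total → factor 9/3 = 3
Step 4: 40 μL brought to 240 μL → factor 240/40 = 6
Dilution factor to solution 1 = 12.5; to solution 4 = 1125
[solution 1]/[solution 4] = (factor to solution 4)/(factor to solution 1) = 1125/12.5 = 90.0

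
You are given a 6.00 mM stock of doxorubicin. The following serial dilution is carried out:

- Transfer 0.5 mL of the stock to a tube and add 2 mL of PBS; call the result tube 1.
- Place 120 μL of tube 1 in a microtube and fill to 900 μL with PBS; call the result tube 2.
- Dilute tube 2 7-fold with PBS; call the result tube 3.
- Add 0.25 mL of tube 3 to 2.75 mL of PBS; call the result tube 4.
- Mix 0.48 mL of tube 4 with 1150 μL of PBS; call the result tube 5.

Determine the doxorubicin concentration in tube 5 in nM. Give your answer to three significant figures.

Step 1: 0.5 mL + 2 mL = 2.5 mL total → factor 2.5/0.5 = 5
Step 2: 120 μL brought to 900 μL → factor 900/120 = 7.5
Step 3: 7-fold → factor 7
Step 4: 0.25 mL + 2.75 mL = 3 mL total → factor 3/0.25 = 12
Step 5: 0.48 mL + 1150 μL = 1.63 mL total → factor 1.63/0.48 = 3.3958
Overall dilution factor = 5 × 7.5 × 7 × 12 × 3.3958 = 10697
Final = 6.00 mM / 10697 = 0.0005609 mM = 561 nM

561 nM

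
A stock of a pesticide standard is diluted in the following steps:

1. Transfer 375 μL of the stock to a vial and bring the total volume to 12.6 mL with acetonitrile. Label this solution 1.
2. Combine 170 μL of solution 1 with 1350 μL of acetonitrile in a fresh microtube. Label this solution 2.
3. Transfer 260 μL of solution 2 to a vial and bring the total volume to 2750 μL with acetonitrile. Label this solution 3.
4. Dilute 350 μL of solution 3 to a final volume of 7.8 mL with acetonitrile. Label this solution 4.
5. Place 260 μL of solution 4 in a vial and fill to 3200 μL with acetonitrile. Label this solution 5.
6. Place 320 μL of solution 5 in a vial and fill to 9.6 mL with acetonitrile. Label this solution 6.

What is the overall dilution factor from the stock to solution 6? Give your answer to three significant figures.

Step 1: 375 μL brought to 12.6 mL → factor 12600/375 = 33.6
Step 2: 170 μL + 1350 μL = 1520 μL total → factor 1520/170 = 8.9412
Step 3: 260 μL brought to 2750 μL → factor 2750/260 = 10.577
Step 4: 350 μL brought to 7.8 mL → factor 7800/350 = 22.286
Step 5: 260 μL brought to 3200 μL → factor 3200/260 = 12.308
Step 6: 320 μL brought to 9.6 mL → factor 9600/320 = 30
Overall dilution factor = 33.6 × 8.9412 × 10.577 × 22.286 × 12.308 × 30 = 2.6147 × 10^7

2.61 × 10^7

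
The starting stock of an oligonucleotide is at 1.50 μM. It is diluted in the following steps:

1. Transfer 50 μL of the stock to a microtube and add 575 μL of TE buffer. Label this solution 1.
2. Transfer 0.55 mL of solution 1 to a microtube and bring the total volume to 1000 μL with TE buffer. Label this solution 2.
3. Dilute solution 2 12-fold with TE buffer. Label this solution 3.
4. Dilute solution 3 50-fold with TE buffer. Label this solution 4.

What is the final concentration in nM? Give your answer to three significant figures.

Step 1: 50 μL + 575 μL = 625 μL total → factor 625/50 = 12.5
Step 2: 0.55 mL brought to 1000 μL → factor 1/0.55 = 1.8182
Step 3: 12-fold → factor 12
Step 4: 50-fold → factor 50
Overall dilution factor = 12.5 × 1.8182 × 12 × 50 = 13636
Final = 1.50 μM / 13636 = 0.0001100 μM = 0.110 nM

0.110 nM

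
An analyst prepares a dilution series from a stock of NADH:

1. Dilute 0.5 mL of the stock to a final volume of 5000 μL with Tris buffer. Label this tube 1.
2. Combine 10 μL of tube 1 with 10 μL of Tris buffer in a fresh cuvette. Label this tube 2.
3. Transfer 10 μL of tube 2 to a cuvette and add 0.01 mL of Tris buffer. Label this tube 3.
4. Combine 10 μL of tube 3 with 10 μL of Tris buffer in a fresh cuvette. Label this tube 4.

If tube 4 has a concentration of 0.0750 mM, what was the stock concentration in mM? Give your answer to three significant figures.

Step 1: 0.5 mL brought to 5000 μL → factor 5/0.5 = 10
Step 2: 10 μL + 10 μL = 20 μL total → factor 20/10 = 2
Step 3: 10 μL + 0.01 mL = 20 μL total → factor 20/10 = 2
Step 4: 10 μL + 10 μL = 20 μL total → factor 20/10 = 2
Overall dilution factor = 10 × 2 × 2 × 2 = 80
Stock = 0.0750 mM × 80 = 6.00 mM

6.00 mM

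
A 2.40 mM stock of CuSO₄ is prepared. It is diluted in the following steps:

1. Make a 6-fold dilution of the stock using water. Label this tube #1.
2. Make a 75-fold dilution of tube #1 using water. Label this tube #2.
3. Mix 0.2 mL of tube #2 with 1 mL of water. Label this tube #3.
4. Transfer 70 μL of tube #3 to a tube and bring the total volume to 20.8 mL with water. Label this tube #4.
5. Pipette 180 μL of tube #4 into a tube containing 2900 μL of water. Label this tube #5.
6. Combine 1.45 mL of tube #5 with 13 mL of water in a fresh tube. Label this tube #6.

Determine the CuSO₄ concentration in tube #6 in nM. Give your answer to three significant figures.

0.0175 nM

Step 1: 6-fold → factor 6
Step 2: 75-fold → factor 75
Step 3: 0.2 mL + 1 mL = 1.2 mL total → factor 1.2/0.2 = 6
Step 4: 70 μL brought to 20.8 mL → factor 20800/70 = 297.14
Step 5: 180 μL + 2900 μL = 3080 μL total → factor 3080/180 = 17.111
Step 6: 1.45 mL + 13 mL = 14.45 mL total → factor 14.45/1.45 = 9.9655
Overall dilution factor = 6 × 75 × 6 × 297.14 × 17.111 × 9.9655 = 1.3681 × 10^8
Final = 2.40 mM / 1.3681 × 10^8 = 1.754 × 10^-8 mM = 0.0175 nM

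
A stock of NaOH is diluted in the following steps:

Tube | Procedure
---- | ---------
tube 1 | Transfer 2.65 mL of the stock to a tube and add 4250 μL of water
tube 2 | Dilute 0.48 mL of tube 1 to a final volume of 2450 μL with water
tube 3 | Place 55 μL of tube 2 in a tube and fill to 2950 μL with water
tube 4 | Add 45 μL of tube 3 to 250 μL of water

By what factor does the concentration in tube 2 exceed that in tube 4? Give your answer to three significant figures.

Step 1: 2.65 mL + 4250 μL = 6.9 mL total → factor 6.9/2.65 = 2.6038
Step 2: 0.48 mL brought to 2450 μL → factor 2.45/0.48 = 5.1042
Step 3: 55 μL brought to 2950 μL → factor 2950/55 = 53.636
Step 4: 45 μL + 250 μL = 295 μL total → factor 295/45 = 6.5556
Dilution factor to tube 2 = 13.29; to tube 4 = 4673
[tube 2]/[tube 4] = (factor to tube 4)/(factor to tube 2) = 4673/13.29 = 352

352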